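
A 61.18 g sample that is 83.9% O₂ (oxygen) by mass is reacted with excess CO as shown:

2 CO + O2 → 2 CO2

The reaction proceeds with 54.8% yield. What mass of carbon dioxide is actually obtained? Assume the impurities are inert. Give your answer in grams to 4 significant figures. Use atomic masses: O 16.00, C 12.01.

77.37 g

Pure O2 available = 61.18 g × 0.839 = 51.330 g.
M(O2) = 2(16.00) = 32.00 g/mol.
M(CO2) = 12.01 + 2(16.00) = 44.01 g/mol.
n(O2) = 51.330 g / 32.00 g/mol = 1.6041 mol.
From the equation the O2:CO2 mole ratio is 1:2, so n(CO2) = 1.6041 × 2/1 = 3.2081 mol.
Mass of CO2 = 3.2081 mol × 44.01 g/mol = 141.19 g.
Actual mass collected = 141.19 g × 0.548 = 77.372 g.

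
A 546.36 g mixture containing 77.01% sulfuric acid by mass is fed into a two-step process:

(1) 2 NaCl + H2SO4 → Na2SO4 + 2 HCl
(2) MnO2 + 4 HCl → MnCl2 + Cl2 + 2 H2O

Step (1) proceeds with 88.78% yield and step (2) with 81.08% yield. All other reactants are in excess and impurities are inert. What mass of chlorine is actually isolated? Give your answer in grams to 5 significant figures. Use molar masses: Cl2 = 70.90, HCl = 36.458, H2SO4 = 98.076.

109.47 g

Pure H2SO4 = 546.36 × 0.7701 = 420.752 g.
n(H2SO4) = 420.752 / 98.076 = 4.29006 mol.
Step 1 (H2SO4:HCl = 1:2): theoretical n(HCl) = 8.58012 mol; at 88.78% yield, n(HCl) = 7.61743 mol.
Step 2 (HCl:Cl2 = 4:1): theoretical n(Cl2) = 1.90436 mol, so theoretical mass = 1.90436 × 70.90 = 135.019 g.
At 81.08% yield, actual mass of Cl2 = 135.019 × 0.8108 = 109.473 g.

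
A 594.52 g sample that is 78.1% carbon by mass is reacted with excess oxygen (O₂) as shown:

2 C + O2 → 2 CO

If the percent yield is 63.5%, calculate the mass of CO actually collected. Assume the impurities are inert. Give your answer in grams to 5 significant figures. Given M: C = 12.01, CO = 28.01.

687.64 g

Pure C available = 594.52 g × 0.781 = 464.320 g.
n(C) = 464.320 g / 12.01 g/mol = 38.6611 mol.
From the equation the C:CO mole ratio is 2:2, so n(CO) = 38.6611 × 2/2 = 38.6611 mol.
Mass of CO = 38.6611 mol × 28.01 g/mol = 1082.90 g.
Actual mass collected = 1082.90 g × 0.635 = 687.640 g.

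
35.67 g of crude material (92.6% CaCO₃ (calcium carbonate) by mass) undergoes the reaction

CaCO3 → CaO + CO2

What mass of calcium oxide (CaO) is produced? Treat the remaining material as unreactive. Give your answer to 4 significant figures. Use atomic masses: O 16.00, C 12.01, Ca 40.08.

Mass of pure CaCO3 = 35.67 g × 0.926 = 33.030 g.
M(CaCO3) = 40.08 + 12.01 + 3(16.00) = 100.09 g/mol.
M(CaO) = 40.08 + 16.00 = 56.08 g/mol.
n(CaCO3) = 33.030 g / 100.09 g/mol = 0.33001 mol.
From the equation the CaCO3:CaO mole ratio is 1:1, so n(CaO) = 0.33001 × 1/1 = 0.33001 mol.
Mass of CaO = 0.33001 mol × 56.08 g/mol = 18.507 g.

18.51 g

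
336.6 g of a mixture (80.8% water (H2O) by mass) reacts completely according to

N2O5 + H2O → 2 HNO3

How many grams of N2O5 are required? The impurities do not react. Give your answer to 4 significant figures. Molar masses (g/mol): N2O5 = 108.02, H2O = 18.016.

1631 g

Mass of pure H2O = 336.6 g × 0.808 = 271.97 g.
n(H2O) = 271.97 g / 18.016 g/mol = 15.096 mol.
From the equation the H2O:N2O5 mole ratio is 1:1, so n(N2O5) = 15.096 × 1/1 = 15.096 mol.
Mass of N2O5 = 15.096 mol × 108.02 g/mol = 1630.7 g.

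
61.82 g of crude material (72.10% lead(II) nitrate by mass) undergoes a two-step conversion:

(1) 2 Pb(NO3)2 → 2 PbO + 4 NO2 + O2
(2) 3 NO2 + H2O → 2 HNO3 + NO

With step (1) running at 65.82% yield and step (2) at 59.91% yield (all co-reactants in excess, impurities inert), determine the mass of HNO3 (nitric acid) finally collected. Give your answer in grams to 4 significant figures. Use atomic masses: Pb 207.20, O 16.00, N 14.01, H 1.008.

Pure Pb(NO3)2 = 61.82 × 0.7210 = 44.572 g.
M(Pb(NO3)2) = 207.20 + 2(14.01) + 6(16.00) = 331.22 g/mol.
M(HNO3) = 1.008 + 14.01 + 3(16.00) = 63.018 g/mol.
n(Pb(NO3)2) = 44.572 / 331.22 = 0.13457 mol.
Step 1 (Pb(NO3)2:NO2 = 2:4): theoretical n(NO2) = 0.26914 mol; at 65.82% yield, n(NO2) = 0.17715 mol.
Step 2 (NO2:HNO3 = 3:2): theoretical n(HNO3) = 0.11810 mol, so theoretical mass = 0.11810 × 63.018 = 7.4423 g.
At 59.91% yield, actual mass of HNO3 = 7.4423 × 0.5991 = 4.4587 g.

4.459 g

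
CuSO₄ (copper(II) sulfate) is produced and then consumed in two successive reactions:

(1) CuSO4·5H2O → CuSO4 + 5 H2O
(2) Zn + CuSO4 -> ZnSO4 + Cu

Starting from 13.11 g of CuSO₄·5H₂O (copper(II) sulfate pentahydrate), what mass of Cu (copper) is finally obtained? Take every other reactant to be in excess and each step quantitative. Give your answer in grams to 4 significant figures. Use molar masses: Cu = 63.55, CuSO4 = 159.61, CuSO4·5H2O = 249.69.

n(CuSO4·5H2O) = 13.110 / 249.69 = 0.052505 mol.
Step 1 gives a 1:1 ratio of CuSO4·5H2O to CuSO4, so n(CuSO4) = 0.052505 mol.
In step 2 the CuSO4:Cu ratio is 1:1, so n(Cu) = 0.052505 mol.
Mass of Cu = 0.052505 × 63.55 = 3.3367 g.

3.337 g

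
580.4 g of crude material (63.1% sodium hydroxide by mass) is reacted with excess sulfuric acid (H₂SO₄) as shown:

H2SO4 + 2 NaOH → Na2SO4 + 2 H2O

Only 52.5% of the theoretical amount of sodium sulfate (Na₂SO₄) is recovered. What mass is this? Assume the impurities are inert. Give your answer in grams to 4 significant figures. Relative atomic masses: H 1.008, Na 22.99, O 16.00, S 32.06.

Pure NaOH available = 580.4 g × 0.631 = 366.23 g.
M(NaOH) = 22.99 + 16.00 + 1.008 = 39.998 g/mol.
M(Na2SO4) = 2(22.99) + 32.06 + 4(16.00) = 142.04 g/mol.
n(NaOH) = 366.23 g / 39.998 g/mol = 9.1563 mol.
From the equation the NaOH:Na2SO4 mole ratio is 2:1, so n(Na2SO4) = 9.1563 × 1/2 = 4.5781 mol.
Mass of Na2SO4 = 4.5781 mol × 142.04 g/mol = 650.28 g.
Actual mass collected = 650.28 g × 0.525 = 341.40 g.

341.4 g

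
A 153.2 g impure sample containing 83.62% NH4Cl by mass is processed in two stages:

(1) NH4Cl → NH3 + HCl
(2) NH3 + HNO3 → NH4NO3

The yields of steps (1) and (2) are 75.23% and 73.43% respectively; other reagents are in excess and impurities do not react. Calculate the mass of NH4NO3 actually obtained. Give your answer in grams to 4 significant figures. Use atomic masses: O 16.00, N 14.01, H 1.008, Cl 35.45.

105.9 g

Pure NH4Cl = 153.2 × 0.8362 = 128.11 g.
M(NH4Cl) = 14.01 + 4(1.008) + 35.45 = 53.492 g/mol.
M(NH4NO3) = 2(14.01) + 4(1.008) + 3(16.00) = 80.052 g/mol.
n(NH4Cl) = 128.11 / 53.492 = 2.3949 mol.
Step 1 (NH4Cl:NH3 = 1:1): theoretical n(NH3) = 2.3949 mol; at 75.23% yield, n(NH3) = 1.8017 mol.
Step 2 (NH3:NH4NO3 = 1:1): theoretical n(NH4NO3) = 1.8017 mol, so theoretical mass = 1.8017 × 80.052 = 144.23 g.
At 73.43% yield, actual mass of NH4NO3 = 144.23 × 0.7343 = 105.91 g.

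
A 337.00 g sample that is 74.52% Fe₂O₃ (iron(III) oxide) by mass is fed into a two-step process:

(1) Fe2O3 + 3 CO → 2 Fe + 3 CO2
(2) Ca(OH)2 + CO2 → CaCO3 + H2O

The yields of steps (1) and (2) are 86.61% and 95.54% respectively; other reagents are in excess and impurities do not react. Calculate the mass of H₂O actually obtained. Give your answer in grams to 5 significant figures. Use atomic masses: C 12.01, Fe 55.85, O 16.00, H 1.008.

70.328 g

Pure Fe2O3 = 337.00 × 0.7452 = 251.132 g.
M(Fe2O3) = 2(55.85) + 3(16.00) = 159.70 g/mol.
M(H2O) = 2(1.008) + 16.00 = 18.016 g/mol.
n(Fe2O3) = 251.132 / 159.70 = 1.57253 mol.
Step 1 (Fe2O3:CO2 = 1:3): theoretical n(CO2) = 4.71758 mol; at 86.61% yield, n(CO2) = 4.08589 mol.
Step 2 (CO2:H2O = 1:1): theoretical n(H2O) = 4.08589 mol, so theoretical mass = 4.08589 × 18.016 = 73.6115 g.
At 95.54% yield, actual mass of H2O = 73.6115 × 0.9554 = 70.3284 g.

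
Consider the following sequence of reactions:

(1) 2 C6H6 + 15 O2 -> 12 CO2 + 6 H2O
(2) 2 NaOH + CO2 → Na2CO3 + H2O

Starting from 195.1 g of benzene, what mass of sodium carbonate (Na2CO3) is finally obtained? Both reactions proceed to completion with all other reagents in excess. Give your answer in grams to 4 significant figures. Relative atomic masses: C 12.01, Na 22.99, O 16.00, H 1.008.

1588 g

M(C6H6) = 6(12.01) + 6(1.008) = 78.108 g/mol.
M(Na2CO3) = 2(22.99) + 12.01 + 3(16.00) = 105.99 g/mol.
n(C6H6) = 195.10 / 78.108 = 2.4978 mol.
Step 1 gives a 2:12 ratio of C6H6 to CO2, so n(CO2) = 14.987 mol.
In step 2 the CO2:Na2CO3 ratio is 1:1, so n(Na2CO3) = 14.987 mol.
Mass of Na2CO3 = 14.987 × 105.99 = 1588.5 g.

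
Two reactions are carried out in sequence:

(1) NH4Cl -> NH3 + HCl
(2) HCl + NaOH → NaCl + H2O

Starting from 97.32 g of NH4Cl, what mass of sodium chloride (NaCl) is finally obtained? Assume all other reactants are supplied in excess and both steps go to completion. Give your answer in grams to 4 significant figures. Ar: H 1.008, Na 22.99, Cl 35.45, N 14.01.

M(NH4Cl) = 14.01 + 4(1.008) + 35.45 = 53.492 g/mol.
M(NaCl) = 22.99 + 35.45 = 58.44 g/mol.
n(NH4Cl) = 97.320 / 53.492 = 1.8193 mol.
Step 1 gives a 1:1 ratio of NH4Cl to HCl, so n(HCl) = 1.8193 mol.
In step 2 the HCl:NaCl ratio is 1:1, so n(NaCl) = 1.8193 mol.
Mass of NaCl = 1.8193 × 58.44 = 106.32 g.

106.3 g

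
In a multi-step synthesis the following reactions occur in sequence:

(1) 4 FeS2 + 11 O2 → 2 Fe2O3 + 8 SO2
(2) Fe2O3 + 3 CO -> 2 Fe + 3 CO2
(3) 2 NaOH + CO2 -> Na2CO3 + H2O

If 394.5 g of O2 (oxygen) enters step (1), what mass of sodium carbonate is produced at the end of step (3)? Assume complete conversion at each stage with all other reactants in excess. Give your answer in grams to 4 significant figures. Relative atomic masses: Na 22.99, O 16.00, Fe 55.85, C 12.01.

M(O2) = 2(16.00) = 32.00 g/mol.
M(Na2CO3) = 2(22.99) + 12.01 + 3(16.00) = 105.99 g/mol.
n(O2) = 394.5 / 32.00 = 12.328 mol.
Reaction (1): O2→Fe2O3 ratio 11:2 ⇒ n(Fe2O3) = 2.2415 mol.
Reaction (2): Fe2O3→CO2 ratio 1:3 ⇒ n(CO2) = 6.7244 mol.
Reaction (3): CO2→Na2CO3 ratio 1:1 ⇒ n(Na2CO3) = 6.7244 mol.
Mass of Na2CO3 = 6.7244 × 105.99 = 712.72 g.

712.7 g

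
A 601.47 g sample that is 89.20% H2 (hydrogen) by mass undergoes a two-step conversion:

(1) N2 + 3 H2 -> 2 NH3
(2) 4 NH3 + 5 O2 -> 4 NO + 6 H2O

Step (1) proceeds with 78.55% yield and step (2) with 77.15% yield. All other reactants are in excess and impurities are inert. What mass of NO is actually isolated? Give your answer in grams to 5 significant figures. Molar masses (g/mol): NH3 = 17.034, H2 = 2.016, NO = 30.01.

Pure H2 = 601.47 × 0.8920 = 536.511 g.
n(H2) = 536.511 / 2.016 = 266.127 mol.
Step 1 (H2:NH3 = 3:2): theoretical n(NH3) = 177.418 mol; at 78.55% yield, n(NH3) = 139.362 mol.
Step 2 (NH3:NO = 4:4): theoretical n(NO) = 139.362 mol, so theoretical mass = 139.362 × 30.01 = 4182.24 g.
At 77.15% yield, actual mass of NO = 4182.24 × 0.7715 = 3226.60 g.

3226.6 g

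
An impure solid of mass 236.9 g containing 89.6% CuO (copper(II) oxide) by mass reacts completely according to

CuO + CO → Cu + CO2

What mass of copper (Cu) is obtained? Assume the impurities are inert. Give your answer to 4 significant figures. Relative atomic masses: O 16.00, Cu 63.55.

169.6 g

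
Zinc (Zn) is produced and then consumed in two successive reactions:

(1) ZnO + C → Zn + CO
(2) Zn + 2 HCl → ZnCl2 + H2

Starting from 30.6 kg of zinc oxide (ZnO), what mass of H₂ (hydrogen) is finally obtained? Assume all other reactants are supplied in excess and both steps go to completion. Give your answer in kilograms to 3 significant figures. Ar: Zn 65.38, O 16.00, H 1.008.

0.758 kg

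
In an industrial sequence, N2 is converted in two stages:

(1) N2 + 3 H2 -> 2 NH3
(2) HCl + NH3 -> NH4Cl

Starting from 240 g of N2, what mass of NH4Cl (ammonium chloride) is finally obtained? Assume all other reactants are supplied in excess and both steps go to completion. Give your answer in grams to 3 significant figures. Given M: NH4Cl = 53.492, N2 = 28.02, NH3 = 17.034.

916 g

n(N2) = 240.0 / 28.02 = 8.565 mol.
Step 1 gives a 1:2 ratio of N2 to NH3, so n(NH3) = 17.13 mol.
In step 2 the NH3:NH4Cl ratio is 1:1, so n(NH4Cl) = 17.13 mol.
Mass of NH4Cl = 17.13 × 53.492 = 916.4 g.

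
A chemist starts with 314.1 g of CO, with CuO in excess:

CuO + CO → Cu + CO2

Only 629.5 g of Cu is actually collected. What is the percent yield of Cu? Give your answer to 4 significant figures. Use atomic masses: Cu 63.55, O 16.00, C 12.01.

M(CO) = 12.01 + 16.00 = 28.01 g/mol.
M(Cu) = 63.55 g/mol.
n(CO) = 314.10 g / 28.01 g/mol = 11.214 mol.
From the equation the CO:Cu mole ratio is 1:1, so n(Cu) = 11.214 × 1/1 = 11.214 mol.
Mass of Cu = 11.214 mol × 63.55 g/mol = 712.64 g.
This is the theoretical yield. Percent yield = 629.5 g / 712.64 g × 100% = 88.333%.

88.33 %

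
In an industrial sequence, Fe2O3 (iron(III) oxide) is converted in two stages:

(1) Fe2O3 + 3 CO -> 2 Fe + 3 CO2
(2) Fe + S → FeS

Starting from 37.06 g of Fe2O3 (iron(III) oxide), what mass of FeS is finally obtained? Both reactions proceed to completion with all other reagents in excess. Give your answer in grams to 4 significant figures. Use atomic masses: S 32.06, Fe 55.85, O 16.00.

M(Fe2O3) = 2(55.85) + 3(16.00) = 159.70 g/mol.
M(FeS) = 55.85 + 32.06 = 87.91 g/mol.
n(Fe2O3) = 37.060 / 159.70 = 0.23206 mol.
Step 1 gives a 1:2 ratio of Fe2O3 to Fe, so n(Fe) = 0.46412 mol.
In step 2 the Fe:FeS ratio is 1:1, so n(FeS) = 0.46412 mol.
Mass of FeS = 0.46412 × 87.91 = 40.801 g.

40.80 g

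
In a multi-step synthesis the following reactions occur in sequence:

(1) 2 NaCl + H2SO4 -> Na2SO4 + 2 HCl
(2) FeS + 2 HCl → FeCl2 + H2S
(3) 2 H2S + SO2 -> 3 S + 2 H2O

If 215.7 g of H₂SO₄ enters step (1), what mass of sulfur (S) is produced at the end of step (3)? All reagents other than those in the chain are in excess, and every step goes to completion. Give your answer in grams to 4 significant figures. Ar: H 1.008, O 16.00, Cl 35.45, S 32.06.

M(H2SO4) = 2(1.008) + 32.06 + 4(16.00) = 98.076 g/mol.
M(S) = 32.06 g/mol.
n(H2SO4) = 215.7 / 98.076 = 2.1993 mol.
Reaction (1): H2SO4→HCl ratio 1:2 ⇒ n(HCl) = 4.3986 mol.
Reaction (2): HCl→H2S ratio 2:1 ⇒ n(H2S) = 2.1993 mol.
Reaction (3): H2S→S ratio 2:3 ⇒ n(S) = 3.2990 mol.
Mass of S = 3.2990 × 32.06 = 105.77 g.

105.8 g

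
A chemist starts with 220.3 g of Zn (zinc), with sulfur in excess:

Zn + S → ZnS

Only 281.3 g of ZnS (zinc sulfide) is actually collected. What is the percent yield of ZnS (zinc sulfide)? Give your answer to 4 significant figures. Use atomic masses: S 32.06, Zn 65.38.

85.68 %

M(Zn) = 65.38 g/mol.
M(ZnS) = 65.38 + 32.06 = 97.44 g/mol.
n(Zn) = 220.30 g / 65.38 g/mol = 3.3695 mol.
From the equation the Zn:ZnS mole ratio is 1:1, so n(ZnS) = 3.3695 × 1/1 = 3.3695 mol.
Mass of ZnS = 3.3695 mol × 97.44 g/mol = 328.33 g.
This is the theoretical yield. Percent yield = 281.3 g / 328.33 g × 100% = 85.677%.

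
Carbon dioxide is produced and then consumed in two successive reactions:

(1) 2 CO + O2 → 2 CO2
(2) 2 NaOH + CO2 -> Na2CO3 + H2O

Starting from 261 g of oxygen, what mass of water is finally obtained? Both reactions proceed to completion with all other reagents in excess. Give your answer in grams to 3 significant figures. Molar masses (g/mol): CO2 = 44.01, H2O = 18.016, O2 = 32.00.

294 g

n(O2) = 261.0 / 32.00 = 8.156 mol.
Step 1 gives a 1:2 ratio of O2 to CO2, so n(CO2) = 16.31 mol.
In step 2 the CO2:H2O ratio is 1:1, so n(H2O) = 16.31 mol.
Mass of H2O = 16.31 × 18.016 = 293.9 g.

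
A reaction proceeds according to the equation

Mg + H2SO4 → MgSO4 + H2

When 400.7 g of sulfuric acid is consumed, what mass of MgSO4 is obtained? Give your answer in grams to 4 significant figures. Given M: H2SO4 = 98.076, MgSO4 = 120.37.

491.8 g

n(H2SO4) = 400.70 g / 98.076 g/mol = 4.0856 mol.
From the equation the H2SO4:MgSO4 mole ratio is 1:1, so n(MgSO4) = 4.0856 × 1/1 = 4.0856 mol.
Mass of MgSO4 = 4.0856 mol × 120.37 g/mol = 491.78 g.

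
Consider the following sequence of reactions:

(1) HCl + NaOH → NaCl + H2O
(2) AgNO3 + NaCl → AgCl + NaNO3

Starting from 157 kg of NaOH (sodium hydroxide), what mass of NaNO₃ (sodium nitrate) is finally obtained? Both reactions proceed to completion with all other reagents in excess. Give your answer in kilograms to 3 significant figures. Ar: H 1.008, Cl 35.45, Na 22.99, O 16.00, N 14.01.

334 kg

M(NaOH) = 22.99 + 16.00 + 1.008 = 39.998 g/mol.
M(NaNO3) = 22.99 + 14.01 + 3(16.00) = 85.00 g/mol.
157 kg = 157000 g.
n(NaOH) = 157000 / 39.998 = 3925 mol.
Step 1 gives a 1:1 ratio of NaOH to NaCl, so n(NaCl) = 3925 mol.
In step 2 the NaCl:NaNO3 ratio is 1:1, so n(NaNO3) = 3925 mol.
Mass of NaNO3 = 3925 × 85.00 = 333600 g = 334 kg.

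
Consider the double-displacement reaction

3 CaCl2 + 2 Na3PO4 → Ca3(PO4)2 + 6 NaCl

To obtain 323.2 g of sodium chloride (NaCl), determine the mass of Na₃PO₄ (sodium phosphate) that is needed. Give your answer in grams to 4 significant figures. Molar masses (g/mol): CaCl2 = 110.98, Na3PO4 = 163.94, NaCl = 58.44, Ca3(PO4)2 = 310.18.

n(NaCl) = 323.20 g / 58.44 g/mol = 5.5305 mol.
From the equation the NaCl:Na3PO4 mole ratio is 6:2, so n(Na3PO4) = 5.5305 × 2/6 = 1.8435 mol.
Mass of Na3PO4 = 1.8435 mol × 163.94 g/mol = 302.22 g.

302.2 g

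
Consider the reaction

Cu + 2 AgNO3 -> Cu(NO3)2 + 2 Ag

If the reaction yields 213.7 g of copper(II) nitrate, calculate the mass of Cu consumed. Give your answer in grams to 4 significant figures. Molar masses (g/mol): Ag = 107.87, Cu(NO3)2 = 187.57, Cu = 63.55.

72.40 g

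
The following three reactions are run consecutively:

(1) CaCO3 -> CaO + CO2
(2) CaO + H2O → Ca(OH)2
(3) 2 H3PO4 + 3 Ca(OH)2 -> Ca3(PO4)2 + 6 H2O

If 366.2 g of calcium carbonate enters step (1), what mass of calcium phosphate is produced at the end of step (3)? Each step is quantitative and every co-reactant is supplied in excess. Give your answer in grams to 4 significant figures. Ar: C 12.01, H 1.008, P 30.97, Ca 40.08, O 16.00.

M(CaCO3) = 40.08 + 12.01 + 3(16.00) = 100.09 g/mol.
M(Ca3(PO4)2) = 3(40.08) + 2(30.97) + 8(16.00) = 310.18 g/mol.
n(CaCO3) = 366.2 / 100.09 = 3.6587 mol.
Reaction (1): CaCO3→CaO ratio 1:1 ⇒ n(CaO) = 3.6587 mol.
Reaction (2): CaO→Ca(OH)2 ratio 1:1 ⇒ n(Ca(OH)2) = 3.6587 mol.
Reaction (3): Ca(OH)2→Ca3(PO4)2 ratio 3:1 ⇒ n(Ca3(PO4)2) = 1.2196 mol.
Mass of Ca3(PO4)2 = 1.2196 × 310.18 = 378.29 g.

378.3 g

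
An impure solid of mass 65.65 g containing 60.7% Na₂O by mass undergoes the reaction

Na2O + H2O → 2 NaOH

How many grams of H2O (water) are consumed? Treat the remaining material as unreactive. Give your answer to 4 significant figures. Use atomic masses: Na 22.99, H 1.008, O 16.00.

Mass of pure Na2O = 65.65 g × 0.607 = 39.850 g.
M(Na2O) = 2(22.99) + 16.00 = 61.98 g/mol.
M(H2O) = 2(1.008) + 16.00 = 18.016 g/mol.
n(Na2O) = 39.850 g / 61.98 g/mol = 0.64294 mol.
From the equation the Na2O:H2O mole ratio is 1:1, so n(H2O) = 0.64294 × 1/1 = 0.64294 mol.
Mass of H2O = 0.64294 mol × 18.016 g/mol = 11.583 g.

11.58 g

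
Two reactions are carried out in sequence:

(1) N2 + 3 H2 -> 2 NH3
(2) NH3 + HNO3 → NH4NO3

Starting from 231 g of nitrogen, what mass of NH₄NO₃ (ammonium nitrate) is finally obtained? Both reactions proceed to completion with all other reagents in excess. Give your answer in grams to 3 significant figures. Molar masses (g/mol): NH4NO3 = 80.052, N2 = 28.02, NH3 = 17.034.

1320 g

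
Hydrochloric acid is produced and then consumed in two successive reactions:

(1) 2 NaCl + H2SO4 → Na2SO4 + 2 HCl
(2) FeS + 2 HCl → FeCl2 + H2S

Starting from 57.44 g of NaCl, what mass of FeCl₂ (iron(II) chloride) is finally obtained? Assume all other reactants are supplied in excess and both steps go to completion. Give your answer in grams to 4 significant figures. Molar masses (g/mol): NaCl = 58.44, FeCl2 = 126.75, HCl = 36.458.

62.29 g

n(NaCl) = 57.440 / 58.44 = 0.98289 mol.
Step 1 gives a 2:2 ratio of NaCl to HCl, so n(HCl) = 0.98289 mol.
In step 2 the HCl:FeCl2 ratio is 2:1, so n(FeCl2) = 0.49144 mol.
Mass of FeCl2 = 0.49144 × 126.75 = 62.291 g.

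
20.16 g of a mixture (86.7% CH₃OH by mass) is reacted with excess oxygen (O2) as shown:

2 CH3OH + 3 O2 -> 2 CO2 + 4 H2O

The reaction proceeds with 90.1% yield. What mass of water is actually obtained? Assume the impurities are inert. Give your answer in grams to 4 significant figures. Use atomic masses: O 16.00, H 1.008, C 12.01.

Pure CH3OH available = 20.16 g × 0.867 = 17.479 g.
M(CH3OH) = 12.01 + 4(1.008) + 16.00 = 32.042 g/mol.
M(H2O) = 2(1.008) + 16.00 = 18.016 g/mol.
n(CH3OH) = 17.479 g / 32.042 g/mol = 0.54549 mol.
From the equation the CH3OH:H2O mole ratio is 2:4, so n(H2O) = 0.54549 × 4/2 = 1.0910 mol.
Mass of H2O = 1.0910 mol × 18.016 g/mol = 19.655 g.
Actual mass collected = 19.655 g × 0.901 = 17.709 g.

17.71 g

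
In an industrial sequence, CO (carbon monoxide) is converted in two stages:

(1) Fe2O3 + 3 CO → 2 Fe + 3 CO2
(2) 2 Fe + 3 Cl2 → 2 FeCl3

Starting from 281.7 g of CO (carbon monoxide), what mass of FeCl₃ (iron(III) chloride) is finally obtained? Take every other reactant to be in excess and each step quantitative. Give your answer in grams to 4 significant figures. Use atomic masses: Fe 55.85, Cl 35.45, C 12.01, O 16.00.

1088 g

M(CO) = 12.01 + 16.00 = 28.01 g/mol.
M(FeCl3) = 55.85 + 3(35.45) = 162.20 g/mol.
n(CO) = 281.70 / 28.01 = 10.057 mol.
Step 1 gives a 3:2 ratio of CO to Fe, so n(Fe) = 6.7047 mol.
In step 2 the Fe:FeCl3 ratio is 2:2, so n(FeCl3) = 6.7047 mol.
Mass of FeCl3 = 6.7047 × 162.20 = 1087.5 g.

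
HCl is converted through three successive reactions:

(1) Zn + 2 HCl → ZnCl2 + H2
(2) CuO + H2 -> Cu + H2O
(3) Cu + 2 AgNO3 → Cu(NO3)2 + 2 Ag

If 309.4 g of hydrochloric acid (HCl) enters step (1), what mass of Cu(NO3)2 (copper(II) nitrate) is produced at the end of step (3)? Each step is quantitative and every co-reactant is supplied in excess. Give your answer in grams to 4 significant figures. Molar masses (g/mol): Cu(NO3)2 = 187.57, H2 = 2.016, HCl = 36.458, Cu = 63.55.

n(HCl) = 309.4 / 36.458 = 8.4865 mol.
Reaction (1): HCl→H2 ratio 2:1 ⇒ n(H2) = 4.2432 mol.
Reaction (2): H2→Cu ratio 1:1 ⇒ n(Cu) = 4.2432 mol.
Reaction (3): Cu→Cu(NO3)2 ratio 1:1 ⇒ n(Cu(NO3)2) = 4.2432 mol.
Mass of Cu(NO3)2 = 4.2432 × 187.57 = 795.90 g.

795.9 g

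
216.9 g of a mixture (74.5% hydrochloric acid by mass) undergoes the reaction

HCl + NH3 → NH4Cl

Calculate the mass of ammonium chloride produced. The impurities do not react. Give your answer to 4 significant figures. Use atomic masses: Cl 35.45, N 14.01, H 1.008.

237.1 g

Mass of pure HCl = 216.9 g × 0.745 = 161.59 g.
M(HCl) = 1.008 + 35.45 = 36.458 g/mol.
M(NH4Cl) = 14.01 + 4(1.008) + 35.45 = 53.492 g/mol.
n(HCl) = 161.59 g / 36.458 g/mol = 4.4322 mol.
From the equation the HCl:NH4Cl mole ratio is 1:1, so n(NH4Cl) = 4.4322 × 1/1 = 4.4322 mol.
Mass of NH4Cl = 4.4322 mol × 53.492 g/mol = 237.09 g.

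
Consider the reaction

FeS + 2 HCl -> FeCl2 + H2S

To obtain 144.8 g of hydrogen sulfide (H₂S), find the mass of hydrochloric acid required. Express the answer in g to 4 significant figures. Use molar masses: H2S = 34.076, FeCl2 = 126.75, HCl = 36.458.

n(H2S) = 144.80 g / 34.076 g/mol = 4.2493 mol.
From the equation the H2S:HCl mole ratio is 1:2, so n(HCl) = 4.2493 × 2/1 = 8.4987 mol.
Mass of HCl = 8.4987 mol × 36.458 g/mol = 309.84 g.

309.8 g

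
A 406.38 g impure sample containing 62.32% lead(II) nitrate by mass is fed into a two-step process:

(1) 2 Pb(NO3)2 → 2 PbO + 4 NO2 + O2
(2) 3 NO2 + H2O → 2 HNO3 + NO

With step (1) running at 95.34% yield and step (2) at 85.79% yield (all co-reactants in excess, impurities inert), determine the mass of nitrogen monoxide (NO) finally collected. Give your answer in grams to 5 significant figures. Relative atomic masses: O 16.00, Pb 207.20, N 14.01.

12.512 g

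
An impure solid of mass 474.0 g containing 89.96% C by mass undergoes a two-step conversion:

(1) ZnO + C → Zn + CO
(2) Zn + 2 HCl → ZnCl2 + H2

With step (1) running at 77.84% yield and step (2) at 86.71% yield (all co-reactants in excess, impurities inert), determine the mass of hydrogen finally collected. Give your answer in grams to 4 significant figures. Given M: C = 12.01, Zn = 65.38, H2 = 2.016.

48.31 g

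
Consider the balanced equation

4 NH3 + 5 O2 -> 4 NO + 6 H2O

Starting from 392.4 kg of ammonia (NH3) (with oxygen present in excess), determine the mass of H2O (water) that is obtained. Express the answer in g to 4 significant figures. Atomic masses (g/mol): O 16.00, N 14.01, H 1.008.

622500 g

M(NH3) = 14.01 + 3(1.008) = 17.034 g/mol.
M(H2O) = 2(1.008) + 16.00 = 18.016 g/mol.
Convert: 392.4 kg = 392400 g.
n(NH3) = 392400 g / 17.034 g/mol = 23036 mol.
From the equation the NH3:H2O mole ratio is 4:6, so n(H2O) = 23036 × 6/4 = 34554 mol.
Mass of H2O = 34554 mol × 18.016 g/mol = 622530 g.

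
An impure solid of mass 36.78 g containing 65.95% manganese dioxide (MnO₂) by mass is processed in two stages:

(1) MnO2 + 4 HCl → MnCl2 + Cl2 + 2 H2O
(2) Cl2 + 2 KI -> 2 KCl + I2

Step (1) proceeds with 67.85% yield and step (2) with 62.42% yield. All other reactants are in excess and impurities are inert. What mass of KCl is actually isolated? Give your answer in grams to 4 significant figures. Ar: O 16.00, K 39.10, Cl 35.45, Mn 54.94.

Pure MnO2 = 36.78 × 0.6595 = 24.256 g.
M(MnO2) = 54.94 + 2(16.00) = 86.94 g/mol.
M(KCl) = 39.10 + 35.45 = 74.55 g/mol.
n(MnO2) = 24.256 / 86.94 = 0.27900 mol.
Step 1 (MnO2:Cl2 = 1:1): theoretical n(Cl2) = 0.27900 mol; at 67.85% yield, n(Cl2) = 0.18930 mol.
Step 2 (Cl2:KCl = 1:2): theoretical n(KCl) = 0.37861 mol, so theoretical mass = 0.37861 × 74.55 = 28.225 g.
At 62.42% yield, actual mass of KCl = 28.225 × 0.6242 = 17.618 g.

17.62 g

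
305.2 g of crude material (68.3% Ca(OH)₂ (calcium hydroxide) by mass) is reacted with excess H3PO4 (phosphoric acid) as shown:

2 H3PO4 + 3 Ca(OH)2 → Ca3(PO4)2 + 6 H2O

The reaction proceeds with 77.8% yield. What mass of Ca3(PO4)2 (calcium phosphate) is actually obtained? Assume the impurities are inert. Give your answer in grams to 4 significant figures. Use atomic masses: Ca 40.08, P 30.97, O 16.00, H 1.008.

Pure Ca(OH)2 available = 305.2 g × 0.683 = 208.45 g.
M(Ca(OH)2) = 40.08 + 2(16.00) + 2(1.008) = 74.096 g/mol.
M(Ca3(PO4)2) = 3(40.08) + 2(30.97) + 8(16.00) = 310.18 g/mol.
n(Ca(OH)2) = 208.45 g / 74.096 g/mol = 2.8133 mol.
From the equation the Ca(OH)2:Ca3(PO4)2 mole ratio is 3:1, so n(Ca3(PO4)2) = 2.8133 × 1/3 = 0.93775 mol.
Mass of Ca3(PO4)2 = 0.93775 mol × 310.18 g/mol = 290.87 g.
Actual mass collected = 290.87 g × 0.778 = 226.30 g.

226.3 g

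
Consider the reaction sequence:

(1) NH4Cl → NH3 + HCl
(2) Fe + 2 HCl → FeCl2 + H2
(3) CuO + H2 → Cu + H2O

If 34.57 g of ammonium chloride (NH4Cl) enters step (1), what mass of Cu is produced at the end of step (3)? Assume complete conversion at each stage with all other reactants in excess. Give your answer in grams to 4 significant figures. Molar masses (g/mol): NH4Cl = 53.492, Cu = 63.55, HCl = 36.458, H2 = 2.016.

n(NH4Cl) = 34.57 / 53.492 = 0.64626 mol.
Reaction (1): NH4Cl→HCl ratio 1:1 ⇒ n(HCl) = 0.64626 mol.
Reaction (2): HCl→H2 ratio 2:1 ⇒ n(H2) = 0.32313 mol.
Reaction (3): H2→Cu ratio 1:1 ⇒ n(Cu) = 0.32313 mol.
Mass of Cu = 0.32313 × 63.55 = 20.535 g.

20.54 g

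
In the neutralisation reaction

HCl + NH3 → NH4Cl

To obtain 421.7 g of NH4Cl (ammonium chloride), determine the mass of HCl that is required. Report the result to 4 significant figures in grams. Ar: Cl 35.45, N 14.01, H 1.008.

287.4 g

M(NH4Cl) = 14.01 + 4(1.008) + 35.45 = 53.492 g/mol.
M(HCl) = 1.008 + 35.45 = 36.458 g/mol.
n(NH4Cl) = 421.70 g / 53.492 g/mol = 7.8834 mol.
From the equation the NH4Cl:HCl mole ratio is 1:1, so n(HCl) = 7.8834 × 1/1 = 7.8834 mol.
Mass of HCl = 7.8834 mol × 36.458 g/mol = 287.41 g.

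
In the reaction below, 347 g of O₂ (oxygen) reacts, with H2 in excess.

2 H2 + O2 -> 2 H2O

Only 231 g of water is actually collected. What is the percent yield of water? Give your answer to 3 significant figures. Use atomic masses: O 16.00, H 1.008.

59.1 %

M(O2) = 2(16.00) = 32.00 g/mol.
M(H2O) = 2(1.008) + 16.00 = 18.016 g/mol.
n(O2) = 347.0 g / 32.00 g/mol = 10.84 mol.
From the equation the O2:H2O mole ratio is 1:2, so n(H2O) = 10.84 × 2/1 = 21.69 mol.
Mass of H2O = 21.69 mol × 18.016 g/mol = 390.7 g.
This is the theoretical yield. Percent yield = 231 g / 390.7 g × 100% = 59.12%.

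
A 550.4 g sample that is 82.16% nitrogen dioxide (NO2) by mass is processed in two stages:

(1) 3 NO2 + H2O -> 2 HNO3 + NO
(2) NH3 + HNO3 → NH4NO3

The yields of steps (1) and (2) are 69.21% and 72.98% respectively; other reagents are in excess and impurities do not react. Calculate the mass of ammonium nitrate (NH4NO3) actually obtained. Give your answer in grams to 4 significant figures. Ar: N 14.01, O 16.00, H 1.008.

Pure NO2 = 550.4 × 0.8216 = 452.21 g.
M(NO2) = 14.01 + 2(16.00) = 46.01 g/mol.
M(NH4NO3) = 2(14.01) + 4(1.008) + 3(16.00) = 80.052 g/mol.
n(NO2) = 452.21 / 46.01 = 9.8285 mol.
Step 1 (NO2:HNO3 = 3:2): theoretical n(HNO3) = 6.5523 mol; at 69.21% yield, n(HNO3) = 4.5349 mol.
Step 2 (HNO3:NH4NO3 = 1:1): theoretical n(NH4NO3) = 4.5349 mol, so theoretical mass = 4.5349 × 80.052 = 363.02 g.
At 72.98% yield, actual mass of NH4NO3 = 363.02 × 0.7298 = 264.94 g.

264.9 g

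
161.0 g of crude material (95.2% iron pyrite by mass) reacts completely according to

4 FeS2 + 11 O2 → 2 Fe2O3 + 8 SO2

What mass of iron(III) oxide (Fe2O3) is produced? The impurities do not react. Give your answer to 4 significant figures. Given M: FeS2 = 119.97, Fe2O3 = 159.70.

102.0 g

Mass of pure FeS2 = 161.0 g × 0.952 = 153.27 g.
n(FeS2) = 153.27 g / 119.97 g/mol = 1.2776 mol.
From the equation the FeS2:Fe2O3 mole ratio is 4:2, so n(Fe2O3) = 1.2776 × 2/4 = 0.63879 mol.
Mass of Fe2O3 = 0.63879 mol × 159.70 g/mol = 102.02 g.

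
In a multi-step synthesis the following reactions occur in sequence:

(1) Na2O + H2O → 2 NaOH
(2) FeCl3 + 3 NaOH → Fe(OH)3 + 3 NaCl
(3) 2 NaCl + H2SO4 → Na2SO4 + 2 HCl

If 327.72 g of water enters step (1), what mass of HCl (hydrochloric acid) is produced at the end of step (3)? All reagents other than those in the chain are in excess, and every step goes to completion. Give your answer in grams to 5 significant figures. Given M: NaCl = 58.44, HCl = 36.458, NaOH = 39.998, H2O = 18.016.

n(H2O) = 327.72 / 18.016 = 18.1905 mol.
Reaction (1): H2O→NaOH ratio 1:2 ⇒ n(NaOH) = 36.3810 mol.
Reaction (2): NaOH→NaCl ratio 3:3 ⇒ n(NaCl) = 36.3810 mol.
Reaction (3): NaCl→HCl ratio 2:2 ⇒ n(HCl) = 36.3810 mol.
Mass of HCl = 36.3810 × 36.458 = 1326.38 g.

1326.4 g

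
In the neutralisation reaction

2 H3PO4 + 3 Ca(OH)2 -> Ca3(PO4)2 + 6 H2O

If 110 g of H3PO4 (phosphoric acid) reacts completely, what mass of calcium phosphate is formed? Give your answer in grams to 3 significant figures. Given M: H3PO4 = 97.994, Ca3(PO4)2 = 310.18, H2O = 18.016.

174 g

n(H3PO4) = 110.0 g / 97.994 g/mol = 1.123 mol.
From the equation the H3PO4:Ca3(PO4)2 mole ratio is 2:1, so n(Ca3(PO4)2) = 1.123 × 1/2 = 0.5613 mol.
Mass of Ca3(PO4)2 = 0.5613 mol × 310.18 g/mol = 174.1 g.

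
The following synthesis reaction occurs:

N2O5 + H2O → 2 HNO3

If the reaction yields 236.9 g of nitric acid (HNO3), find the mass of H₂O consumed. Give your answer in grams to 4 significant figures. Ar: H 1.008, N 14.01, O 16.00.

M(HNO3) = 1.008 + 14.01 + 3(16.00) = 63.018 g/mol.
M(H2O) = 2(1.008) + 16.00 = 18.016 g/mol.
n(HNO3) = 236.90 g / 63.018 g/mol = 3.7592 mol.
From the equation the HNO3:H2O mole ratio is 2:1, so n(H2O) = 3.7592 × 1/2 = 1.8796 mol.
Mass of H2O = 1.8796 mol × 18.016 g/mol = 33.863 g.

33.86 g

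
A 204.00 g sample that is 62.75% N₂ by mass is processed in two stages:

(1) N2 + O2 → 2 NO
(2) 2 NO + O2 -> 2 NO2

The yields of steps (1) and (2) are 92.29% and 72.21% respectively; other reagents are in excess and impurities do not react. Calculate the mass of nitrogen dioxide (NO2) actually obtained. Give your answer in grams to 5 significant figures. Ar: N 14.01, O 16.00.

280.16 g

Pure N2 = 204.00 × 0.6275 = 128.010 g.
M(N2) = 2(14.01) = 28.02 g/mol.
M(NO2) = 14.01 + 2(16.00) = 46.01 g/mol.
n(N2) = 128.010 / 28.02 = 4.56852 mol.
Step 1 (N2:NO = 1:2): theoretical n(NO) = 9.13704 mol; at 92.29% yield, n(NO) = 8.43258 mol.
Step 2 (NO:NO2 = 2:2): theoretical n(NO2) = 8.43258 mol, so theoretical mass = 8.43258 × 46.01 = 387.983 g.
At 72.21% yield, actual mass of NO2 = 387.983 × 0.7221 = 280.162 g.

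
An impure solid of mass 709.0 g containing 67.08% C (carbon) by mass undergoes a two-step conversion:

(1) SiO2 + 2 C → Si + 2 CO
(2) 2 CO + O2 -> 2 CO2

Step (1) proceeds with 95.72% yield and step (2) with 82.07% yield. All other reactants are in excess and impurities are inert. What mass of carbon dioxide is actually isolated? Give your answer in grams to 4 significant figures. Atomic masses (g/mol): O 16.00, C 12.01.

Pure C = 709.0 × 0.6708 = 475.60 g.
M(C) = 12.01 g/mol.
M(CO2) = 12.01 + 2(16.00) = 44.01 g/mol.
n(C) = 475.60 / 12.01 = 39.600 mol.
Step 1 (C:CO = 2:2): theoretical n(CO) = 39.600 mol; at 95.72% yield, n(CO) = 37.905 mol.
Step 2 (CO:CO2 = 2:2): theoretical n(CO2) = 37.905 mol, so theoretical mass = 37.905 × 44.01 = 1668.2 g.
At 82.07% yield, actual mass of CO2 = 1668.2 × 0.8207 = 1369.1 g.

1369 g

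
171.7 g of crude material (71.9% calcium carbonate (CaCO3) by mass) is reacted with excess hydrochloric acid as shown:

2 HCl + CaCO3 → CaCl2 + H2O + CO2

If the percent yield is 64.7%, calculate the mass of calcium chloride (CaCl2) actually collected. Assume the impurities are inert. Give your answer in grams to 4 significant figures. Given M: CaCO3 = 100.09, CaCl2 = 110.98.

88.56 g

Pure CaCO3 available = 171.7 g × 0.719 = 123.45 g.
n(CaCO3) = 123.45 g / 100.09 g/mol = 1.2334 mol.
From the equation the CaCO3:CaCl2 mole ratio is 1:1, so n(CaCl2) = 1.2334 × 1/1 = 1.2334 mol.
Mass of CaCl2 = 1.2334 mol × 110.98 g/mol = 136.88 g.
Actual mass collected = 136.88 g × 0.647 = 88.564 g.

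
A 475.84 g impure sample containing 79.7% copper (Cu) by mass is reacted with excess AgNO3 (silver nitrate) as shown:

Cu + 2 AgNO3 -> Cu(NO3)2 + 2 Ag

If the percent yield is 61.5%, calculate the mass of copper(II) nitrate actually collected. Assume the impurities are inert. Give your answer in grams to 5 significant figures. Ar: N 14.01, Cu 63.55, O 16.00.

688.40 g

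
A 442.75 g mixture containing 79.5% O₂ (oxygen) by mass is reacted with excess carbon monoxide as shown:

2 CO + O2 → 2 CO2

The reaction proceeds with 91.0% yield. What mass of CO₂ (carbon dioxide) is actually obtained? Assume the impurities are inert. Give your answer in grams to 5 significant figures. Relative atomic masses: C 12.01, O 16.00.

881.05 g

Pure O2 available = 442.75 g × 0.795 = 351.986 g.
M(O2) = 2(16.00) = 32.00 g/mol.
M(CO2) = 12.01 + 2(16.00) = 44.01 g/mol.
n(O2) = 351.986 g / 32.00 g/mol = 10.9996 mol.
From the equation the O2:CO2 mole ratio is 1:2, so n(CO2) = 10.9996 × 2/1 = 21.9991 mol.
Mass of CO2 = 21.9991 mol × 44.01 g/mol = 968.182 g.
Actual mass collected = 968.182 g × 0.910 = 881.046 g.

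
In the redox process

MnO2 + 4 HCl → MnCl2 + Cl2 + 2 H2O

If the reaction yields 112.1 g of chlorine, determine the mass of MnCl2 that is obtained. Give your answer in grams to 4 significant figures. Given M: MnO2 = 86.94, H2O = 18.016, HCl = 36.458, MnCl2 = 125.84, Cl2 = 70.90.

n(Cl2) = 112.10 g / 70.90 g/mol = 1.5811 mol.
From the equation the Cl2:MnCl2 mole ratio is 1:1, so n(MnCl2) = 1.5811 × 1/1 = 1.5811 mol.
Mass of MnCl2 = 1.5811 mol × 125.84 g/mol = 198.97 g.

199.0 g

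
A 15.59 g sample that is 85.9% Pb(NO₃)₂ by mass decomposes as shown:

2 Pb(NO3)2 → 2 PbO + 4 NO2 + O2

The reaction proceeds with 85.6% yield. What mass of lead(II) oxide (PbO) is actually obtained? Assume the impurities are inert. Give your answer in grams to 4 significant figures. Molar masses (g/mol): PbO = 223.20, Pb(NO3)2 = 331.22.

Pure Pb(NO3)2 available = 15.59 g × 0.859 = 13.392 g.
n(Pb(NO3)2) = 13.392 g / 331.22 g/mol = 0.040432 mol.
From the equation the Pb(NO3)2:PbO mole ratio is 2:2, so n(PbO) = 0.040432 × 2/2 = 0.040432 mol.
Mass of PbO = 0.040432 mol × 223.20 g/mol = 9.0244 g.
Actual mass collected = 9.0244 g × 0.856 = 7.7249 g.

7.725 g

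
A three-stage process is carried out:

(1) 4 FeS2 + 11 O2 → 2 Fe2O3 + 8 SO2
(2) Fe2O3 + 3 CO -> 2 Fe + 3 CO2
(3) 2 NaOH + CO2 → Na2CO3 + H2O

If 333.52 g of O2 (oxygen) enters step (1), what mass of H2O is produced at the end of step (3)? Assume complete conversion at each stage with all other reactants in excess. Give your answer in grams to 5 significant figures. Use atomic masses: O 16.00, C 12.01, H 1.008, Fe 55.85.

M(O2) = 2(16.00) = 32.00 g/mol.
M(H2O) = 2(1.008) + 16.00 = 18.016 g/mol.
n(O2) = 333.52 / 32.00 = 10.4225 mol.
Reaction (1): O2→Fe2O3 ratio 11:2 ⇒ n(Fe2O3) = 1.89500 mol.
Reaction (2): Fe2O3→CO2 ratio 1:3 ⇒ n(CO2) = 5.68500 mol.
Reaction (3): CO2→H2O ratio 1:1 ⇒ n(H2O) = 5.68500 mol.
Mass of H2O = 5.68500 × 18.016 = 102.421 g.

102.42 g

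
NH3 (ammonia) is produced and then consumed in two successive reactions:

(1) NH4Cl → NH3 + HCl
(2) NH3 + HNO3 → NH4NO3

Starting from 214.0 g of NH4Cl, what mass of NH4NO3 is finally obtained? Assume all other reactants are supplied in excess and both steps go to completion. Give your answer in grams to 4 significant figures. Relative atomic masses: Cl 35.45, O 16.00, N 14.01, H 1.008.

320.3 g

M(NH4Cl) = 14.01 + 4(1.008) + 35.45 = 53.492 g/mol.
M(NH4NO3) = 2(14.01) + 4(1.008) + 3(16.00) = 80.052 g/mol.
n(NH4Cl) = 214.00 / 53.492 = 4.0006 mol.
Step 1 gives a 1:1 ratio of NH4Cl to NH3, so n(NH3) = 4.0006 mol.
In step 2 the NH3:NH4NO3 ratio is 1:1, so n(NH4NO3) = 4.0006 mol.
Mass of NH4NO3 = 4.0006 × 80.052 = 320.26 g.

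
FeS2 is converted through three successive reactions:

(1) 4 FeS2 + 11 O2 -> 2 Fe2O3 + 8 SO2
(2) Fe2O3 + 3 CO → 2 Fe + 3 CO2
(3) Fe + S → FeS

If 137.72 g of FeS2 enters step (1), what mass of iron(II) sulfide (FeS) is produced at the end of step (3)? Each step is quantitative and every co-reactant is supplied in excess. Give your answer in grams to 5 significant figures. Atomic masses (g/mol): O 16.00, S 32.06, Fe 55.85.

100.92 g

M(FeS2) = 55.85 + 2(32.06) = 119.97 g/mol.
M(FeS) = 55.85 + 32.06 = 87.91 g/mol.
n(FeS2) = 137.72 / 119.97 = 1.14795 mol.
Reaction (1): FeS2→Fe2O3 ratio 4:2 ⇒ n(Fe2O3) = 0.573977 mol.
Reaction (2): Fe2O3→Fe ratio 1:2 ⇒ n(Fe) = 1.14795 mol.
Reaction (3): Fe→FeS ratio 1:1 ⇒ n(FeS) = 1.14795 mol.
Mass of FeS = 1.14795 × 87.91 = 100.917 g.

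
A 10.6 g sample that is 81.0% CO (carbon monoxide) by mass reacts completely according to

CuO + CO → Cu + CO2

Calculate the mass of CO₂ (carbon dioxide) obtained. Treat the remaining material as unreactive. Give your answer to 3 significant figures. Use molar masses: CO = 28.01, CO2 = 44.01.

13.5 g

Mass of pure CO = 10.6 g × 0.810 = 8.586 g.
n(CO) = 8.586 g / 28.01 g/mol = 0.3065 mol.
From the equation the CO:CO2 mole ratio is 1:1, so n(CO2) = 0.3065 × 1/1 = 0.3065 mol.
Mass of CO2 = 0.3065 mol × 44.01 g/mol = 13.49 g.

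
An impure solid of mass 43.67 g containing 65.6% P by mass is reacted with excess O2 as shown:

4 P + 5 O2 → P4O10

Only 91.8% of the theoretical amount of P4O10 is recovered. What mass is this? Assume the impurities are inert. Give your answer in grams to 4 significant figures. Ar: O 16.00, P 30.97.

60.26 g

Pure P available = 43.67 g × 0.656 = 28.648 g.
M(P) = 30.97 g/mol.
M(P4O10) = 4(30.97) + 10(16.00) = 283.88 g/mol.
n(P) = 28.648 g / 30.97 g/mol = 0.92501 mol.
From the equation the P:P4O10 mole ratio is 4:1, so n(P4O10) = 0.92501 × 1/4 = 0.23125 mol.
Mass of P4O10 = 0.23125 mol × 283.88 g/mol = 65.648 g.
Actual mass collected = 65.648 g × 0.918 = 60.265 g.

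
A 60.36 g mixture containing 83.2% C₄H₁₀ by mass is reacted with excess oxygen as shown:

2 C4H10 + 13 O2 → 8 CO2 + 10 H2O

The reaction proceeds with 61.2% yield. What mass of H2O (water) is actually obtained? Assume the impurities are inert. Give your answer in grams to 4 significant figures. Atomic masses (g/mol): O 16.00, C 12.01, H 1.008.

47.64 g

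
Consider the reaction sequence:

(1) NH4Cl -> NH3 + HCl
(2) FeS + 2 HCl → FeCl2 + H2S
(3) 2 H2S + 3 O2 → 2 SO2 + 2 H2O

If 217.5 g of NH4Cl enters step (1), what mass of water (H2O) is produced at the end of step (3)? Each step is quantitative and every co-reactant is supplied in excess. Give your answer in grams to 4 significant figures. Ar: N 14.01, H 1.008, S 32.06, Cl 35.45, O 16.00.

M(NH4Cl) = 14.01 + 4(1.008) + 35.45 = 53.492 g/mol.
M(H2O) = 2(1.008) + 16.00 = 18.016 g/mol.
n(NH4Cl) = 217.5 / 53.492 = 4.0660 mol.
Reaction (1): NH4Cl→HCl ratio 1:1 ⇒ n(HCl) = 4.0660 mol.
Reaction (2): HCl→H2S ratio 2:1 ⇒ n(H2S) = 2.0330 mol.
Reaction (3): H2S→H2O ratio 2:2 ⇒ n(H2O) = 2.0330 mol.
Mass of H2O = 2.0330 × 18.016 = 36.627 g.

36.63 g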